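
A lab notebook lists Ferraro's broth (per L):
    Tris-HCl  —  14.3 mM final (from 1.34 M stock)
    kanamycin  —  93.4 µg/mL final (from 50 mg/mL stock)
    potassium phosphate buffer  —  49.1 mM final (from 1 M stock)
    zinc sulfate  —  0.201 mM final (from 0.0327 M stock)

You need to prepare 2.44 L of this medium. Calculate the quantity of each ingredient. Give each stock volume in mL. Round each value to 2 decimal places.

Tris-HCl 26.04 mL; kanamycin 4.56 mL; potassium phosphate buffer 119.80 mL; zinc sulfate 15.00 mL

Scale factor relative to 1 L: 2.44.
Tris-HCl: C1V1 = C2V2 → 14.3 mM × 2440 mL ÷ 1340 mM = 26.04 mL
kanamycin: V = C2·V2/C1 = 93.4 µg/mL × 2440 mL ÷ 50000 µg/mL = 4.56 mL
potassium phosphate buffer: C1V1 = C2V2 → 49.1 mM × 2440 mL ÷ 1000 mM = 119.80 mL
zinc sulfate: dilute stock: 0.201 mM × 2440 mL ÷ 32.7 mM = 15.00 mL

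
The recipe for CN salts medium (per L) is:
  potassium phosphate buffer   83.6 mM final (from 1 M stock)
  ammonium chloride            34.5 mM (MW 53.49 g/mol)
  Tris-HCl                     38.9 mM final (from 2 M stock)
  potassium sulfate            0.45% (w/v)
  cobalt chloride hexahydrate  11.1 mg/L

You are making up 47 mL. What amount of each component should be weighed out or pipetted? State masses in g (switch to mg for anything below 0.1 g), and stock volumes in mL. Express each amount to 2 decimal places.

potassium phosphate buffer 3.93 mL; ammonium chloride 86.73 mg; Tris-HCl 0.91 mL; potassium sulfate 0.21 g; cobalt chloride hexahydrate 0.52 mg

Working volume: 47 mL = 0.047 L.
potassium phosphate buffer: dilute stock: 83.6 mM × 47 mL ÷ 1000 mM = 3.93 mL
ammonium chloride: 34.5 mmol/L × 53.49 mg/mmol × 0.047 L = 86.73 mg
Tris-HCl: dilute stock: 38.9 mM × 47 mL ÷ 2000 mM = 0.91 mL
potassium sulfate: 0.45 g per 100 mL × 47 mL ÷ 100 = 0.21 g
cobalt chloride hexahydrate: 11.1 mg/L × 0.047 L = 0.52 mg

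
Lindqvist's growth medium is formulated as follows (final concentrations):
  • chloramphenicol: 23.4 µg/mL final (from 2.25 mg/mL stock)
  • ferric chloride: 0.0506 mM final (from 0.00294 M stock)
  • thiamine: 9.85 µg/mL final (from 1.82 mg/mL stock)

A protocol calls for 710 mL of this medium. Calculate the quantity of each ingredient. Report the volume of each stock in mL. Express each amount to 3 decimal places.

Working volume: 710 mL = 0.71 L.
chloramphenicol: V = C2·V2/C1 = 23.4 µg/mL × 710 mL ÷ 2250 µg/mL = 7.384 mL
ferric chloride: C1V1 = C2V2 → 0.0506 mM × 710 mL ÷ 2.94 mM = 12.220 mL
thiamine: dilute stock: 9.85 µg/mL × 710 mL ÷ 1820 µg/mL = 3.843 mL

chloramphenicol 7.384 mL; ferric chloride 12.220 mL; thiamine 3.843 mL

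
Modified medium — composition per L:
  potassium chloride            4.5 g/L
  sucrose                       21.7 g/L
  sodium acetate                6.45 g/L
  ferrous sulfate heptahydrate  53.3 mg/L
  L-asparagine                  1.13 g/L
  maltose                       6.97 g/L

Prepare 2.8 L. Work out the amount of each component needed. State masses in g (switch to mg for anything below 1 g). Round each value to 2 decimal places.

potassium chloride 12.60 g; sucrose 60.76 g; sodium acetate 18.06 g; ferrous sulfate heptahydrate 149.24 mg; L-asparagine 3.16 g; maltose 19.52 g

Working volume: 2.8 L.
potassium chloride: 4.5 g/L × 2.8 L = 12.60 g
sucrose: 21.7 g/L × 2.8 L = 60.76 g
sodium acetate: 6.45 g/L × 2.8 L = 18.06 g
ferrous sulfate heptahydrate: 53.3 mg/L × 2.8 L = 149.24 mg
L-asparagine: 1.13 g/L × 2.8 L = 3.16 g
maltose: 6.97 g/L × 2.8 L = 19.52 g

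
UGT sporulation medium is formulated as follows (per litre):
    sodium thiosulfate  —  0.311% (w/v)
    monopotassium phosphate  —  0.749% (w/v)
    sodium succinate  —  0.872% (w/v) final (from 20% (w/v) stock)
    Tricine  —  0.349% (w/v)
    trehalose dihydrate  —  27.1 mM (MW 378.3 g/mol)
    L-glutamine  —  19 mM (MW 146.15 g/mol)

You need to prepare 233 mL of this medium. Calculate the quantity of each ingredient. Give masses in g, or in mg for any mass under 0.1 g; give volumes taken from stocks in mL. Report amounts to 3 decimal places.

Scale factor relative to 1 L: 0.233.
sodium thiosulfate: 0.311% w/v = 3.11 g/L → 3.11 × 0.233 L = 0.725 g
monopotassium phosphate: 0.749 g per 100 mL × 233 mL ÷ 100 = 1.745 g
sodium succinate: dilute stock: 0.872% ÷ 20% × 233 mL = 10.159 mL
Tricine: 0.349% w/v = 3.49 g/L → 3.49 × 0.233 L = 0.813 g
trehalose dihydrate: 27.1 mmol/L × 378.3 g/mol × 0.233 L ÷ 1000 = 2.389 g
L-glutamine: 19 mmol/L × 146.15 g/mol × 0.233 L ÷ 1000 = 0.647 g

sodium thiosulfate 0.725 g; monopotassium phosphate 1.745 g; sodium succinate 10.159 mL; Tricine 0.813 g; trehalose dihydrate 2.389 g; L-glutamine 0.647 g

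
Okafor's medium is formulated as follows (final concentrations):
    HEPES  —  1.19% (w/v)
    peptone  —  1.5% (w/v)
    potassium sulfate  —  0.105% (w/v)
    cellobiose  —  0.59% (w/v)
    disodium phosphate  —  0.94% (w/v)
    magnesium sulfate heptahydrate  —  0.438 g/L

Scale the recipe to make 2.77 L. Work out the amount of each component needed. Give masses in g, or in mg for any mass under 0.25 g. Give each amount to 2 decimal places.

HEPES 32.96 g; peptone 41.55 g; potassium sulfate 2.91 g; cellobiose 16.34 g; disodium phosphate 26.04 g; magnesium sulfate heptahydrate 1.21 g

Working volume: 2.77 L.
HEPES: 1.19 g per 100 mL × 2770 mL ÷ 100 = 32.96 g
peptone: 1.5 g per 100 mL × 2770 mL ÷ 100 = 41.55 g
potassium sulfate: 0.105 g per 100 mL × 2770 mL ÷ 100 = 2.91 g
cellobiose: 0.59% w/v = 5.9 g/L → 5.9 × 2.77 L = 16.34 g
disodium phosphate: 0.94 g per 100 mL × 2770 mL ÷ 100 = 26.04 g
magnesium sulfate heptahydrate: 0.438 g/L × 2.77 L = 1.21 g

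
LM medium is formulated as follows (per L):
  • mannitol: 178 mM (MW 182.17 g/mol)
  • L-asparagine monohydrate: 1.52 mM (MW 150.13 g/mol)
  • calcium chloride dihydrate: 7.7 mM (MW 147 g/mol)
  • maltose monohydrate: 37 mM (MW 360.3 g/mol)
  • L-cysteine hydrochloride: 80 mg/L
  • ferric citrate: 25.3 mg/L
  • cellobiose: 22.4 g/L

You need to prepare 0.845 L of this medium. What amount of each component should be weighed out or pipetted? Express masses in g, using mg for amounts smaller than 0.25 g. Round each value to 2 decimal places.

mannitol 27.40 g; L-asparagine monohydrate 192.83 mg; calcium chloride dihydrate 0.96 g; maltose monohydrate 11.26 g; L-cysteine hydrochloride 67.60 mg; ferric citrate 21.38 mg; cellobiose 18.93 g

Working volume: 0.845 L.
mannitol: 178 mmol/L × 182.17 g/mol × 0.845 L ÷ 1000 = 27.40 g
L-asparagine monohydrate: 1.52 mmol/L × 150.13 mg/mmol × 0.845 L = 192.83 mg
calcium chloride dihydrate: 7.7 mmol/L × 147 g/mol × 0.845 L ÷ 1000 = 0.96 g
maltose monohydrate: 37 mmol/L × 360.3 g/mol × 0.845 L ÷ 1000 = 11.26 g
L-cysteine hydrochloride: 80 mg/L × 0.845 L = 67.60 mg
ferric citrate: 25.3 mg/L × 0.845 L = 21.38 mg
cellobiose: 22.4 g/L × 0.845 L = 18.93 g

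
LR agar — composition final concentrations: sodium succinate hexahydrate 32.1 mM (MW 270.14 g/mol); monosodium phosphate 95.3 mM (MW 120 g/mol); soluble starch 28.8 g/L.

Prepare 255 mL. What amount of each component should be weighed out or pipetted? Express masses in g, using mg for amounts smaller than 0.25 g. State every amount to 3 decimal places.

sodium succinate hexahydrate 2.211 g; monosodium phosphate 2.916 g; soluble starch 7.344 g

Working volume: 255 mL = 0.255 L.
sodium succinate hexahydrate: 32.1 mmol/L × 270.14 g/mol × 0.255 L ÷ 1000 = 2.211 g
monosodium phosphate: 95.3 mmol/L × 120 g/mol × 0.255 L ÷ 1000 = 2.916 g
soluble starch: 28.8 g/L × 0.255 L = 7.344 g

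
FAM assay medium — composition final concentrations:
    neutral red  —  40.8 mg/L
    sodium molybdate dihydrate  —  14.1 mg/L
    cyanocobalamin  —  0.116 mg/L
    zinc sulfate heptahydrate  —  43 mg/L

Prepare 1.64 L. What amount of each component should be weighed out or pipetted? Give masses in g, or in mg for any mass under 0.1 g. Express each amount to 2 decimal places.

Scale factor relative to 1 L: 1.64.
neutral red: 40.8 mg/L × 1.64 L = 66.91 mg
sodium molybdate dihydrate: 14.1 mg/L × 1.64 L = 23.12 mg
cyanocobalamin: 0.116 mg/L × 1.64 L = 0.19 mg
zinc sulfate heptahydrate: 43 mg/L × 1.64 L = 70.52 mg

neutral red 66.91 mg; sodium molybdate dihydrate 23.12 mg; cyanocobalamin 0.19 mg; zinc sulfate heptahydrate 70.52 mg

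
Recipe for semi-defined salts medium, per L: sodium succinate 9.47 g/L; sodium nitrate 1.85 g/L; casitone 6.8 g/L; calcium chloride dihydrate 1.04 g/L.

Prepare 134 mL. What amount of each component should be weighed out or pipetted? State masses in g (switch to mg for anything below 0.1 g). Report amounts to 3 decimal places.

Working volume: 134 mL = 0.134 L.
sodium succinate: 9.47 g/L × 0.134 L = 1.269 g
sodium nitrate: 1.85 g/L × 0.134 L = 0.248 g
casitone: 6.8 g/L × 0.134 L = 0.911 g
calcium chloride dihydrate: 1.04 g/L × 0.134 L = 0.139 g

sodium succinate 1.269 g; sodium nitrate 0.248 g; casitone 0.911 g; calcium chloride dihydrate 0.139 g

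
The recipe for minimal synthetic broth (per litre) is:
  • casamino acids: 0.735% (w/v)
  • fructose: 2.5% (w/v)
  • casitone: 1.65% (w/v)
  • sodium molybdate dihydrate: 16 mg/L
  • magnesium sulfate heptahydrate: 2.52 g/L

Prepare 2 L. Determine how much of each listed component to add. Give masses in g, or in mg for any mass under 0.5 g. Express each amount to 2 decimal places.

Working volume: 2 L.
casamino acids: 0.735 g per 100 mL × 2000 mL ÷ 100 = 14.70 g
fructose: 2.5 g per 100 mL × 2000 mL ÷ 100 = 50.00 g
casitone: 1.65% w/v = 16.5 g/L → 16.5 × 2 L = 33.00 g
sodium molybdate dihydrate: 16 mg/L × 2 L = 32.00 mg
magnesium sulfate heptahydrate: 2.52 g/L × 2 L = 5.04 g

casamino acids 14.70 g; fructose 50.00 g; casitone 33.00 g; sodium molybdate dihydrate 32.00 mg; magnesium sulfate heptahydrate 5.04 g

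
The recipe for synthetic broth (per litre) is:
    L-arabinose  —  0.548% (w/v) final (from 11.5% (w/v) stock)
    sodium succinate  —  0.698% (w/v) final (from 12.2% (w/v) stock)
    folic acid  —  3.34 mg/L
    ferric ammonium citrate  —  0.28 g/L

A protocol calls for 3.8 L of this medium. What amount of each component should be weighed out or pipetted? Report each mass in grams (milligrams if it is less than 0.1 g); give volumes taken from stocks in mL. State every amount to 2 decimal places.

Scale factor relative to 1 L: 3.8.
L-arabinose: V = C2·V2/C1 = 0.548% ÷ 11.5% × 3800 mL = 181.08 mL
sodium succinate: dilute stock: 0.698% ÷ 12.2% × 3800 mL = 217.41 mL
folic acid: 3.34 mg/L × 3.8 L = 12.69 mg
ferric ammonium citrate: 0.28 g/L × 3.8 L = 1.06 g

L-arabinose 181.08 mL; sodium succinate 217.41 mL; folic acid 12.69 mg; ferric ammonium citrate 1.06 g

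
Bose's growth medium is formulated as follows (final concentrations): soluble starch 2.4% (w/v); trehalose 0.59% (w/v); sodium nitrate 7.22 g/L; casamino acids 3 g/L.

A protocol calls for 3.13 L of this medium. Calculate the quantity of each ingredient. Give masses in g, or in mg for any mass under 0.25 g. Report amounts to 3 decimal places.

soluble starch 75.120 g; trehalose 18.467 g; sodium nitrate 22.599 g; casamino acids 9.390 g

Working volume: 3.13 L.
soluble starch: 2.4% w/v = 24 g/L → 24 × 3.13 L = 75.120 g
trehalose: 0.59 g per 100 mL × 3130 mL ÷ 100 = 18.467 g
sodium nitrate: 7.22 g/L × 3.13 L = 22.599 g
casamino acids: 3 g/L × 3.13 L = 9.390 g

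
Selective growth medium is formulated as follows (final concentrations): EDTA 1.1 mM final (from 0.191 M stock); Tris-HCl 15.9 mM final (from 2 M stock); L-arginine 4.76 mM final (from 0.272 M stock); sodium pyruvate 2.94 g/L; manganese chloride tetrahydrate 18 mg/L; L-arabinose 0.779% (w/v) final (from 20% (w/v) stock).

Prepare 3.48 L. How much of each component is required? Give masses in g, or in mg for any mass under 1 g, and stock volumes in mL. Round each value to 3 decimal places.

Working volume: 3.48 L.
EDTA: V = C2·V2/C1 = 1.1 mM × 3480 mL ÷ 191 mM = 20.042 mL
Tris-HCl: dilute stock: 15.9 mM × 3480 mL ÷ 2000 mM = 27.666 mL
L-arginine: dilute stock: 4.76 mM × 3480 mL ÷ 272 mM = 60.900 mL
sodium pyruvate: 2.94 g/L × 3.48 L = 10.231 g
manganese chloride tetrahydrate: 18 mg/L × 3.48 L = 62.640 mg
L-arabinose: dilute stock: 0.779% ÷ 20% × 3480 mL = 135.546 mL

EDTA 20.042 mL; Tris-HCl 27.666 mL; L-arginine 60.900 mL; sodium pyruvate 10.231 g; manganese chloride tetrahydrate 62.640 mg; L-arabinose 135.546 mL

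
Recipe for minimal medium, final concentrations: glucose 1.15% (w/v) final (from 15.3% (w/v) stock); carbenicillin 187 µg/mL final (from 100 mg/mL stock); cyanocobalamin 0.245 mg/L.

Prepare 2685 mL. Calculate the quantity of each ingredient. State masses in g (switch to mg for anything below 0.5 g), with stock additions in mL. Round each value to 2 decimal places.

Scale factor relative to 1 L: 2.685.
glucose: dilute stock: 1.15% ÷ 15.3% × 2685 mL = 201.81 mL
carbenicillin: C1V1 = C2V2 → 187 µg/mL × 2685 mL ÷ 100000 µg/mL = 5.02 mL
cyanocobalamin: 0.245 mg/L × 2.685 L = 0.66 mg

glucose 201.81 mL; carbenicillin 5.02 mL; cyanocobalamin 0.66 mg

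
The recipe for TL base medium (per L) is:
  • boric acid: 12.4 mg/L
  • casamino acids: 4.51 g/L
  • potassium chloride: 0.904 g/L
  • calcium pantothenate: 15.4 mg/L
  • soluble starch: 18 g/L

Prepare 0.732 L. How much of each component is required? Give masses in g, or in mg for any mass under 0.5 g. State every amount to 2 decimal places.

Scale factor relative to 1 L: 0.732.
boric acid: 12.4 mg/L × 0.732 L = 9.08 mg
casamino acids: 4.51 g/L × 0.732 L = 3.30 g
potassium chloride: 0.904 g/L × 0.732 L = 0.66 g
calcium pantothenate: 15.4 mg/L × 0.732 L = 11.27 mg
soluble starch: 18 g/L × 0.732 L = 13.18 g

boric acid 9.08 mg; casamino acids 3.30 g; potassium chloride 0.66 g; calcium pantothenate 11.27 mg; soluble starch 13.18 g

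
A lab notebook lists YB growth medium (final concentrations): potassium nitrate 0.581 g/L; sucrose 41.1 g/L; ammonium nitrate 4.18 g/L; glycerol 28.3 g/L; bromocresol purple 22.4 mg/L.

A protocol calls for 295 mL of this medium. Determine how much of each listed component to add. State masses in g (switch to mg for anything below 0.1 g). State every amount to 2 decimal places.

Scale factor relative to 1 L: 0.295.
potassium nitrate: 0.581 g/L × 0.295 L = 0.17 g
sucrose: 41.1 g/L × 0.295 L = 12.12 g
ammonium nitrate: 4.18 g/L × 0.295 L = 1.23 g
glycerol: 28.3 g/L × 0.295 L = 8.35 g
bromocresol purple: 22.4 mg/L × 0.295 L = 6.61 mg

potassium nitrate 0.17 g; sucrose 12.12 g; ammonium nitrate 1.23 g; glycerol 8.35 g; bromocresol purple 6.61 mg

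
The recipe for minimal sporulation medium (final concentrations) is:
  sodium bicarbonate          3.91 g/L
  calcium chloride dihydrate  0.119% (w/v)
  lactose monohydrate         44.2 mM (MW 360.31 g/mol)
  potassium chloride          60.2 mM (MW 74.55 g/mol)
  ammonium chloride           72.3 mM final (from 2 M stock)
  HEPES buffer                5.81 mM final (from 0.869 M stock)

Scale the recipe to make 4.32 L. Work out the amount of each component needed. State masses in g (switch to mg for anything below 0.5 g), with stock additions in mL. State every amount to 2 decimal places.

Working volume: 4.32 L.
sodium bicarbonate: 3.91 g/L × 4.32 L = 16.89 g
calcium chloride dihydrate: 0.119% w/v = 1.19 g/L → 1.19 × 4.32 L = 5.14 g
lactose monohydrate: 44.2 mmol/L × 360.31 g/mol × 4.32 L ÷ 1000 = 68.80 g
potassium chloride: 60.2 mmol/L × 74.55 g/mol × 4.32 L ÷ 1000 = 19.39 g
ammonium chloride: dilute stock: 72.3 mM × 4320 mL ÷ 2000 mM = 156.17 mL
HEPES buffer: V = C2·V2/C1 = 5.81 mM × 4320 mL ÷ 869 mM = 28.88 mL

sodium bicarbonate 16.89 g; calcium chloride dihydrate 5.14 g; lactose monohydrate 68.80 g; potassium chloride 19.39 g; ammonium chloride 156.17 mL; HEPES buffer 28.88 mL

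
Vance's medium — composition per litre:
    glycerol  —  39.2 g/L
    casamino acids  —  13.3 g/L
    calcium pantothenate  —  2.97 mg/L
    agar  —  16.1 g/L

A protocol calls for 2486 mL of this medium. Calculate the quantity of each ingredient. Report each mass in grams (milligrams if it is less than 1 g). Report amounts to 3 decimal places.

Target volume = 2486 mL = 2.486 L.
glycerol: 39.2 g/L × 2.486 L = 97.451 g
casamino acids: 13.3 g/L × 2.486 L = 33.064 g
calcium pantothenate: 2.97 mg/L × 2.486 L = 7.383 mg
agar: 16.1 g/L × 2.486 L = 40.025 g

glycerol 97.451 g; casamino acids 33.064 g; calcium pantothenate 7.383 mg; agar 40.025 g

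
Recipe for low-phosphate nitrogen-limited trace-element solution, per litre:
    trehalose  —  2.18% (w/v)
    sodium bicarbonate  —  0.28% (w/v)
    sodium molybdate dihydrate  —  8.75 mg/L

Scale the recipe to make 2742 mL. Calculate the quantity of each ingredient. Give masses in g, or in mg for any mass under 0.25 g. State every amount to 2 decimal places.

Target volume = 2742 mL = 2.742 L.
trehalose: 2.18 g per 100 mL × 2742 mL ÷ 100 = 59.78 g
sodium bicarbonate: 0.28% w/v = 2.8 g/L → 2.8 × 2.742 L = 7.68 g
sodium molybdate dihydrate: 8.75 mg/L × 2.742 L = 23.99 mg

trehalose 59.78 g; sodium bicarbonate 7.68 g; sodium molybdate dihydrate 23.99 mg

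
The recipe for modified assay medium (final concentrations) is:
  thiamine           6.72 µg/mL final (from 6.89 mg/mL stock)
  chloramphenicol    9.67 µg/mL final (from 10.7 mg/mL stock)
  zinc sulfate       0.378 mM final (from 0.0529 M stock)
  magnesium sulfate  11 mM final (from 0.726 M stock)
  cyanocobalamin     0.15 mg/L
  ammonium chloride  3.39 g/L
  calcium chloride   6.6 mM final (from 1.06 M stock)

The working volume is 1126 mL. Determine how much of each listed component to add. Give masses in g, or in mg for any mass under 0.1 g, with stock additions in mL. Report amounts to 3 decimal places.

Target volume = 1126 mL = 1.126 L.
thiamine: C1V1 = C2V2 → 6.72 µg/mL × 1126 mL ÷ 6890 µg/mL = 1.098 mL
chloramphenicol: V = C2·V2/C1 = 9.67 µg/mL × 1126 mL ÷ 10700 µg/mL = 1.018 mL
zinc sulfate: V = C2·V2/C1 = 0.378 mM × 1126 mL ÷ 52.9 mM = 8.046 mL
magnesium sulfate: V = C2·V2/C1 = 11 mM × 1126 mL ÷ 726 mM = 17.061 mL
cyanocobalamin: 0.15 mg/L × 1.126 L = 0.169 mg
ammonium chloride: 3.39 g/L × 1.126 L = 3.817 g
calcium chloride: C1V1 = C2V2 → 6.6 mM × 1126 mL ÷ 1060 mM = 7.011 mL

thiamine 1.098 mL; chloramphenicol 1.018 mL; zinc sulfate 8.046 mL; magnesium sulfate 17.061 mL; cyanocobalamin 0.169 mg; ammonium chloride 3.817 g; calcium chloride 7.011 mL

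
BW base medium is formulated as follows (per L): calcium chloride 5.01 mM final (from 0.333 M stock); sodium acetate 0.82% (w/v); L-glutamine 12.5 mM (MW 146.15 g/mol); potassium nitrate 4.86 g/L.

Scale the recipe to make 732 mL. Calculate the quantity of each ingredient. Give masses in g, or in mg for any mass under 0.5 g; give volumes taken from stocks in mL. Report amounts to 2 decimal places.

Target volume = 732 mL = 0.732 L.
calcium chloride: V = C2·V2/C1 = 5.01 mM × 732 mL ÷ 333 mM = 11.01 mL
sodium acetate: 0.82 g per 100 mL × 732 mL ÷ 100 = 6.00 g
L-glutamine: 12.5 mmol/L × 146.15 g/mol × 0.732 L ÷ 1000 = 1.34 g
potassium nitrate: 4.86 g/L × 0.732 L = 3.56 g

calcium chloride 11.01 mL; sodium acetate 6.00 g; L-glutamine 1.34 g; potassium nitrate 3.56 g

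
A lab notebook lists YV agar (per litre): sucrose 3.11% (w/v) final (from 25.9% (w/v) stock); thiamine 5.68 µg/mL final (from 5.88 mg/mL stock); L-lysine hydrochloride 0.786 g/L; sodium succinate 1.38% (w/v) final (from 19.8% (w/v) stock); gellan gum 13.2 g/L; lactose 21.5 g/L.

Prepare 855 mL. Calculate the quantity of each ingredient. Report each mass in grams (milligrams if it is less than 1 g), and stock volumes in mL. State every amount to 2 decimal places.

sucrose 102.67 mL; thiamine 0.83 mL; L-lysine hydrochloride 672.03 mg; sodium succinate 59.59 mL; gellan gum 11.29 g; lactose 18.38 g

Working volume: 855 mL = 0.855 L.
sucrose: dilute stock: 3.11% ÷ 25.9% × 855 mL = 102.67 mL
thiamine: dilute stock: 5.68 µg/mL × 855 mL ÷ 5880 µg/mL = 0.83 mL
L-lysine hydrochloride: 0.786 g/L × 0.855 L = 0.67203 g = 672.03 mg
sodium succinate: dilute stock: 1.38% ÷ 19.8% × 855 mL = 59.59 mL
gellan gum: 13.2 g/L × 0.855 L = 11.29 g
lactose: 21.5 g/L × 0.855 L = 18.38 g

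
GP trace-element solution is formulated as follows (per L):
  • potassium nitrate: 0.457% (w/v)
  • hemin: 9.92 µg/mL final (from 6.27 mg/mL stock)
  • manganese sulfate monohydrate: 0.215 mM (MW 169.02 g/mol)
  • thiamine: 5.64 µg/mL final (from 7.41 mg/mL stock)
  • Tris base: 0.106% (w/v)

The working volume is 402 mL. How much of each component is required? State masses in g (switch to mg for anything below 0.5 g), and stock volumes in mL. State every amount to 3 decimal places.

potassium nitrate 1.837 g; hemin 0.636 mL; manganese sulfate monohydrate 14.608 mg; thiamine 0.306 mL; Tris base 426.120 mg

Scale factor relative to 1 L: 0.402.
potassium nitrate: 0.457 g per 100 mL × 402 mL ÷ 100 = 1.837 g
hemin: dilute stock: 9.92 µg/mL × 402 mL ÷ 6270 µg/mL = 0.636 mL
manganese sulfate monohydrate: 0.215 mmol/L × 169.02 mg/mmol × 0.402 L = 14.608 mg
thiamine: C1V1 = C2V2 → 5.64 µg/mL × 402 mL ÷ 7410 µg/mL = 0.306 mL
Tris base: 0.106% w/v = 1.06 g/L → 1.06 × 0.402 L = 0.42612 g = 426.120 mg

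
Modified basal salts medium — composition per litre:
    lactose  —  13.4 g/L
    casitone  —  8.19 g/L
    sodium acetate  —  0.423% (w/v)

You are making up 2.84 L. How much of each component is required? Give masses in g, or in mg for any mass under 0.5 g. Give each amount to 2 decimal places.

Scale factor relative to 1 L: 2.84.
lactose: 13.4 g/L × 2.84 L = 38.06 g
casitone: 8.19 g/L × 2.84 L = 23.26 g
sodium acetate: 0.423% w/v = 4.23 g/L → 4.23 × 2.84 L = 12.01 g

lactose 38.06 g; casitone 23.26 g; sodium acetate 12.01 g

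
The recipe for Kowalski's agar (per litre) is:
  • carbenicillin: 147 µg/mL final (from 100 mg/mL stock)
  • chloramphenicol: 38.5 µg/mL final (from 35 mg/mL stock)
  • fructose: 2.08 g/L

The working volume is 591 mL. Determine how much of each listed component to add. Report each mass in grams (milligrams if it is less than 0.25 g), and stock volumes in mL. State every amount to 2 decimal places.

Scale factor relative to 1 L: 0.591.
carbenicillin: C1V1 = C2V2 → 147 µg/mL × 591 mL ÷ 100000 µg/mL = 0.87 mL
chloramphenicol: C1V1 = C2V2 → 38.5 µg/mL × 591 mL ÷ 35000 µg/mL = 0.65 mL
fructose: 2.08 g/L × 0.591 L = 1.23 g

carbenicillin 0.87 mL; chloramphenicol 0.65 mL; fructose 1.23 g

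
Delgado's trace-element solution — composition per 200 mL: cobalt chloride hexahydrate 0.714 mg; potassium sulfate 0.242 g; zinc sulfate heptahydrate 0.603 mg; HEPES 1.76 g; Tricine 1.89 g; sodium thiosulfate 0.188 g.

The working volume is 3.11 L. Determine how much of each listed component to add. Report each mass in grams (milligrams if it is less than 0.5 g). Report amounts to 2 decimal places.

Ratio of target to recipe volume: 3110 / 200 = 15.55.
cobalt chloride hexahydrate: 0.714 mg × (3110 mL / 200 mL) = 11.10 mg
potassium sulfate: 0.242 g × (3110 mL / 200 mL) = 3.76 g
zinc sulfate heptahydrate: 0.603 mg × (3110 mL / 200 mL) = 9.38 mg
HEPES: 1.76 g × (3110 mL / 200 mL) = 27.37 g
Tricine: 1.89 g × (3110 mL / 200 mL) = 29.39 g
sodium thiosulfate: 0.188 g × (3110 mL / 200 mL) = 2.92 g

cobalt chloride hexahydrate 11.10 mg; potassium sulfate 3.76 g; zinc sulfate heptahydrate 9.38 mg; HEPES 27.37 g; Tricine 29.39 g; sodium thiosulfate 2.92 g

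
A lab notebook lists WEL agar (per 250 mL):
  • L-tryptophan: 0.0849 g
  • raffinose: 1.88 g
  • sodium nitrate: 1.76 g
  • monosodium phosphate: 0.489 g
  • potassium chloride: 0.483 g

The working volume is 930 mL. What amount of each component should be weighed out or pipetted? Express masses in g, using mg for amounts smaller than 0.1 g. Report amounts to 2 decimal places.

L-tryptophan 0.32 g; raffinose 6.99 g; sodium nitrate 6.55 g; monosodium phosphate 1.82 g; potassium chloride 1.80 g

Ratio of target to recipe volume: 930 / 250 = 3.72.
L-tryptophan: 0.0849 g × (930 mL / 250 mL) = 0.32 g
raffinose: 1.88 g × (930 mL / 250 mL) = 6.99 g
sodium nitrate: 1.76 g × (930 mL / 250 mL) = 6.55 g
monosodium phosphate: 0.489 g × (930 mL / 250 mL) = 1.82 g
potassium chloride: 0.483 g × (930 mL / 250 mL) = 1.80 g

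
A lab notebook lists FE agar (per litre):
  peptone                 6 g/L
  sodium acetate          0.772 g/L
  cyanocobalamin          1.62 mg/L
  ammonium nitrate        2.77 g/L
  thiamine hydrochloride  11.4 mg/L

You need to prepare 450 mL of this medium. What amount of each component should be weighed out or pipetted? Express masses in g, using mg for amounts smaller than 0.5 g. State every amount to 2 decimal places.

Scale factor relative to 1 L: 0.45.
peptone: 6 g/L × 0.45 L = 2.70 g
sodium acetate: 0.772 g/L × 0.45 L = 0.3474 g = 347.40 mg
cyanocobalamin: 1.62 mg/L × 0.45 L = 0.73 mg
ammonium nitrate: 2.77 g/L × 0.45 L = 1.25 g
thiamine hydrochloride: 11.4 mg/L × 0.45 L = 5.13 mg

peptone 2.70 g; sodium acetate 347.40 mg; cyanocobalamin 0.73 mg; ammonium nitrate 1.25 g; thiamine hydrochloride 5.13 mg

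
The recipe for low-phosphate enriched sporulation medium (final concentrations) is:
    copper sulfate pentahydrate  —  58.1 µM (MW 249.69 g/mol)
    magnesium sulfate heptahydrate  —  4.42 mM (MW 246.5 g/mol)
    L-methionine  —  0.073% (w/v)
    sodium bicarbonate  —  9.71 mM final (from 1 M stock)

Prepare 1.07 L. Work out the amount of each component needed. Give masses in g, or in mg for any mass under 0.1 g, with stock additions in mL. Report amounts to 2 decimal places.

Scale factor relative to 1 L: 1.07.
copper sulfate pentahydrate: 58.1 µmol/L × 249.69 g/mol × 1.07 L ÷ 1000 = 15.52 mg
magnesium sulfate heptahydrate: 4.42 mmol/L × 246.5 g/mol × 1.07 L ÷ 1000 = 1.17 g
L-methionine: 0.073 g per 100 mL × 1070 mL ÷ 100 = 0.78 g
sodium bicarbonate: V = C2·V2/C1 = 9.71 mM × 1070 mL ÷ 1000 mM = 10.39 mL

copper sulfate pentahydrate 15.52 mg; magnesium sulfate heptahydrate 1.17 g; L-methionine 0.78 g; sodium bicarbonate 10.39 mL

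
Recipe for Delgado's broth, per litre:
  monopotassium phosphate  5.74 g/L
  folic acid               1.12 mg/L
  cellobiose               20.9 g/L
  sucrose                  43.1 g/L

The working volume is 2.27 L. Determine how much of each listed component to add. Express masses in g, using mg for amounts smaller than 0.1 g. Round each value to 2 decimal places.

Scale factor relative to 1 L: 2.27.
monopotassium phosphate: 5.74 g/L × 2.27 L = 13.03 g
folic acid: 1.12 mg/L × 2.27 L = 2.54 mg
cellobiose: 20.9 g/L × 2.27 L = 47.44 g
sucrose: 43.1 g/L × 2.27 L = 97.84 g

monopotassium phosphate 13.03 g; folic acid 2.54 mg; cellobiose 47.44 g; sucrose 97.84 g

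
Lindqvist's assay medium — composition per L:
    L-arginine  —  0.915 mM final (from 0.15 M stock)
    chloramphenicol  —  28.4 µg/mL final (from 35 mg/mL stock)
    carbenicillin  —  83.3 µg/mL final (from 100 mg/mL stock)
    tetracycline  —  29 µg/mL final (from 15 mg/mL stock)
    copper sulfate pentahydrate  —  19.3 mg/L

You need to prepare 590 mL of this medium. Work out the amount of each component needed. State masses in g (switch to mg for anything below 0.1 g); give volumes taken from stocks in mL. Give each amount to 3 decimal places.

Scale factor relative to 1 L: 0.59.
L-arginine: C1V1 = C2V2 → 0.915 mM × 590 mL ÷ 150 mM = 3.599 mL
chloramphenicol: V = C2·V2/C1 = 28.4 µg/mL × 590 mL ÷ 35000 µg/mL = 0.479 mL
carbenicillin: V = C2·V2/C1 = 83.3 µg/mL × 590 mL ÷ 100000 µg/mL = 0.491 mL
tetracycline: C1V1 = C2V2 → 29 µg/mL × 590 mL ÷ 15000 µg/mL = 1.141 mL
copper sulfate pentahydrate: 19.3 mg/L × 0.59 L = 11.387 mg

L-arginine 3.599 mL; chloramphenicol 0.479 mL; carbenicillin 0.491 mL; tetracycline 1.141 mL; copper sulfate pentahydrate 11.387 mg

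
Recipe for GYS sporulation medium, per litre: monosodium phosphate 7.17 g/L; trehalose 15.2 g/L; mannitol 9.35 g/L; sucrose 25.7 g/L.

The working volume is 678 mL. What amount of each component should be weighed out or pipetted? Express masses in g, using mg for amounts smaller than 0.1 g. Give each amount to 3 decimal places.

monosodium phosphate 4.861 g; trehalose 10.306 g; mannitol 6.339 g; sucrose 17.425 g

Scale factor relative to 1 L: 0.678.
monosodium phosphate: 7.17 g/L × 0.678 L = 4.861 g
trehalose: 15.2 g/L × 0.678 L = 10.306 g
mannitol: 9.35 g/L × 0.678 L = 6.339 g
sucrose: 25.7 g/L × 0.678 L = 17.425 g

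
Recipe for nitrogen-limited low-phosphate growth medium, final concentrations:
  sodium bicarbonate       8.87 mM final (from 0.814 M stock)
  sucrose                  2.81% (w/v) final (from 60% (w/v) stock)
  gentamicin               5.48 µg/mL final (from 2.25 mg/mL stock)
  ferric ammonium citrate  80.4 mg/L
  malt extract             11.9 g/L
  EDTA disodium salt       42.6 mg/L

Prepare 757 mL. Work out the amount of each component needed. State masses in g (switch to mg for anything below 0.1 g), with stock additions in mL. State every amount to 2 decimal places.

sodium bicarbonate 8.25 mL; sucrose 35.45 mL; gentamicin 1.84 mL; ferric ammonium citrate 60.86 mg; malt extract 9.01 g; EDTA disodium salt 32.25 mg

Target volume = 757 mL = 0.757 L.
sodium bicarbonate: dilute stock: 8.87 mM × 757 mL ÷ 814 mM = 8.25 mL
sucrose: C1V1 = C2V2 → 2.81% ÷ 60% × 757 mL = 35.45 mL
gentamicin: C1V1 = C2V2 → 5.48 µg/mL × 757 mL ÷ 2250 µg/mL = 1.84 mL
ferric ammonium citrate: 80.4 mg/L × 0.757 L = 60.86 mg
malt extract: 11.9 g/L × 0.757 L = 9.01 g
EDTA disodium salt: 42.6 mg/L × 0.757 L = 32.25 mg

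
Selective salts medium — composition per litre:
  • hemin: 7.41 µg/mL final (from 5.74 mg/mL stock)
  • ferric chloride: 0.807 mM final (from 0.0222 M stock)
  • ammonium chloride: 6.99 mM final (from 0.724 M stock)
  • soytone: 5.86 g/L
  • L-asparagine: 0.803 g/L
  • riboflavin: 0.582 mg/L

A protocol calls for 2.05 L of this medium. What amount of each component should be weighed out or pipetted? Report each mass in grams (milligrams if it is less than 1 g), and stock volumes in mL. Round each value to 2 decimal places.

Scale factor relative to 1 L: 2.05.
hemin: C1V1 = C2V2 → 7.41 µg/mL × 2050 mL ÷ 5740 µg/mL = 2.65 mL
ferric chloride: dilute stock: 0.807 mM × 2050 mL ÷ 22.2 mM = 74.52 mL
ammonium chloride: C1V1 = C2V2 → 6.99 mM × 2050 mL ÷ 724 mM = 19.79 mL
soytone: 5.86 g/L × 2.05 L = 12.01 g
L-asparagine: 0.803 g/L × 2.05 L = 1.65 g
riboflavin: 0.582 mg/L × 2.05 L = 1.19 mg

hemin 2.65 mL; ferric chloride 74.52 mL; ammonium chloride 19.79 mL; soytone 12.01 g; L-asparagine 1.65 g; riboflavin 1.19 mg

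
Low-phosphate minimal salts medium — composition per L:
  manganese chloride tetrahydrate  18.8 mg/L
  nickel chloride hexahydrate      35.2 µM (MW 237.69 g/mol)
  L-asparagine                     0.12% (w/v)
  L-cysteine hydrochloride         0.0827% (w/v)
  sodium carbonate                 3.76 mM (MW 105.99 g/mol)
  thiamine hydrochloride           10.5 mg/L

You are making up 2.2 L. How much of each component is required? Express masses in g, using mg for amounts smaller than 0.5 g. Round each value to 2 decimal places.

Scale factor relative to 1 L: 2.2.
manganese chloride tetrahydrate: 18.8 mg/L × 2.2 L = 41.36 mg
nickel chloride hexahydrate: 35.2 µmol/L × 237.69 g/mol × 2.2 L ÷ 1000 = 18.41 mg
L-asparagine: 0.12 g per 100 mL × 2200 mL ÷ 100 = 2.64 g
L-cysteine hydrochloride: 0.0827 g per 100 mL × 2200 mL ÷ 100 = 1.82 g
sodium carbonate: 3.76 mmol/L × 105.99 g/mol × 2.2 L ÷ 1000 = 0.88 g
thiamine hydrochloride: 10.5 mg/L × 2.2 L = 23.10 mg

manganese chloride tetrahydrate 41.36 mg; nickel chloride hexahydrate 18.41 mg; L-asparagine 2.64 g; L-cysteine hydrochloride 1.82 g; sodium carbonate 0.88 g; thiamine hydrochloride 23.10 mg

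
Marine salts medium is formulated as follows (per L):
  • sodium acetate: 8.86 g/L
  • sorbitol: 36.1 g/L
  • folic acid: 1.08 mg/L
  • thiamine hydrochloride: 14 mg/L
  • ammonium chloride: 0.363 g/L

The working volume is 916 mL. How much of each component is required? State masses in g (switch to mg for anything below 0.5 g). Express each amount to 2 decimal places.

sodium acetate 8.12 g; sorbitol 33.07 g; folic acid 0.99 mg; thiamine hydrochloride 12.82 mg; ammonium chloride 332.51 mg

Target volume = 916 mL = 0.916 L.
sodium acetate: 8.86 g/L × 0.916 L = 8.12 g
sorbitol: 36.1 g/L × 0.916 L = 33.07 g
folic acid: 1.08 mg/L × 0.916 L = 0.99 mg
thiamine hydrochloride: 14 mg/L × 0.916 L = 12.82 mg
ammonium chloride: 0.363 g/L × 0.916 L = 0.332508 g = 332.51 mg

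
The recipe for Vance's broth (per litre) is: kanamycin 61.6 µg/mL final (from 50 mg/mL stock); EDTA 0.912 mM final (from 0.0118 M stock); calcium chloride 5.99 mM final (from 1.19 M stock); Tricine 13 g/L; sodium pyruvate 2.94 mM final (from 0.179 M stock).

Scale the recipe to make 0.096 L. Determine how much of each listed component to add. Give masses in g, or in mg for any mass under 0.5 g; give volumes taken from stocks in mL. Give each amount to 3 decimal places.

kanamycin 0.118 mL; EDTA 7.420 mL; calcium chloride 0.483 mL; Tricine 1.248 g; sodium pyruvate 1.577 mL

Scale factor relative to 1 L: 0.096.
kanamycin: V = C2·V2/C1 = 61.6 µg/mL × 96 mL ÷ 50000 µg/mL = 0.118 mL
EDTA: C1V1 = C2V2 → 0.912 mM × 96 mL ÷ 11.8 mM = 7.420 mL
calcium chloride: V = C2·V2/C1 = 5.99 mM × 96 mL ÷ 1190 mM = 0.483 mL
Tricine: 13 g/L × 0.096 L = 1.248 g
sodium pyruvate: V = C2·V2/C1 = 2.94 mM × 96 mL ÷ 179 mM = 1.577 mL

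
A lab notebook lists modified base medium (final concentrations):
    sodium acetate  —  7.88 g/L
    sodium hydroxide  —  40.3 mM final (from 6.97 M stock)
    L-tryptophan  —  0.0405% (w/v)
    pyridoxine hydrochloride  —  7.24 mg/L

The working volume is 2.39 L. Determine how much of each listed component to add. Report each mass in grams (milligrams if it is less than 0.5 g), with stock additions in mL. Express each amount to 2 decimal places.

sodium acetate 18.83 g; sodium hydroxide 13.82 mL; L-tryptophan 0.97 g; pyridoxine hydrochloride 17.30 mg

Scale factor relative to 1 L: 2.39.
sodium acetate: 7.88 g/L × 2.39 L = 18.83 g
sodium hydroxide: C1V1 = C2V2 → 40.3 mM × 2390 mL ÷ 6970 mM = 13.82 mL
L-tryptophan: 0.0405 g per 100 mL × 2390 mL ÷ 100 = 0.97 g
pyridoxine hydrochloride: 7.24 mg/L × 2.39 L = 17.30 mg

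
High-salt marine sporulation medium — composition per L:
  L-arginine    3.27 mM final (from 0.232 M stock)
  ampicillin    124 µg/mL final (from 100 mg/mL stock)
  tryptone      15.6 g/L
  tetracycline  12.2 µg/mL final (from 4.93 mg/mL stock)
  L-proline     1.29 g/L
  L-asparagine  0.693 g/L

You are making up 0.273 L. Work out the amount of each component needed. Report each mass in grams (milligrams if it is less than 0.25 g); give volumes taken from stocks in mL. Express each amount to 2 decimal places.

Working volume: 0.273 L.
L-arginine: C1V1 = C2V2 → 3.27 mM × 273 mL ÷ 232 mM = 3.85 mL
ampicillin: V = C2·V2/C1 = 124 µg/mL × 273 mL ÷ 100000 µg/mL = 0.34 mL
tryptone: 15.6 g/L × 0.273 L = 4.26 g
tetracycline: dilute stock: 12.2 µg/mL × 273 mL ÷ 4930 µg/mL = 0.68 mL
L-proline: 1.29 g/L × 0.273 L = 0.35 g
L-asparagine: 0.693 g/L × 0.273 L = 0.189189 g = 189.19 mg

L-arginine 3.85 mL; ampicillin 0.34 mL; tryptone 4.26 g; tetracycline 0.68 mL; L-proline 0.35 g; L-asparagine 189.19 mg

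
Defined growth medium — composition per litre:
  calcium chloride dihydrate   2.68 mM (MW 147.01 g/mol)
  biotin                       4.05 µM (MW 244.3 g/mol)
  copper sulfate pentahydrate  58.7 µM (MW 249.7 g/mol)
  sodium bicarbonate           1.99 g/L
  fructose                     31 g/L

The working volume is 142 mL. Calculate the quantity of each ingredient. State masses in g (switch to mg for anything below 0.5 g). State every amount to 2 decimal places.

Scale factor relative to 1 L: 0.142.
calcium chloride dihydrate: 2.68 mmol/L × 147.01 mg/mmol × 0.142 L = 55.95 mg
biotin: 4.05 µmol/L × 244.3 g/mol × 0.142 L ÷ 1000 = 0.14 mg
copper sulfate pentahydrate: 58.7 µmol/L × 249.7 g/mol × 0.142 L ÷ 1000 = 2.08 mg
sodium bicarbonate: 1.99 g/L × 0.142 L = 0.28258 g = 282.58 mg
fructose: 31 g/L × 0.142 L = 4.40 g

calcium chloride dihydrate 55.95 mg; biotin 0.14 mg; copper sulfate pentahydrate 2.08 mg; sodium bicarbonate 282.58 mg; fructose 4.40 g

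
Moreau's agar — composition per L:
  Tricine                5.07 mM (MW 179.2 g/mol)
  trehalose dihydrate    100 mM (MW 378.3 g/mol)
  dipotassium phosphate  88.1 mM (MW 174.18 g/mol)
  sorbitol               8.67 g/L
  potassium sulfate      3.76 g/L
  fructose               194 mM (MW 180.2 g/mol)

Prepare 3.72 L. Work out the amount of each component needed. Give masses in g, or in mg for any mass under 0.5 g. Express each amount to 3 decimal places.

Tricine 3.380 g; trehalose dihydrate 140.728 g; dipotassium phosphate 57.084 g; sorbitol 32.252 g; potassium sulfate 13.987 g; fructose 130.047 g

Scale factor relative to 1 L: 3.72.
Tricine: 5.07 mmol/L × 179.2 g/mol × 3.72 L ÷ 1000 = 3.380 g
trehalose dihydrate: 100 mmol/L × 378.3 g/mol × 3.72 L ÷ 1000 = 140.728 g
dipotassium phosphate: 88.1 mmol/L × 174.18 g/mol × 3.72 L ÷ 1000 = 57.084 g
sorbitol: 8.67 g/L × 3.72 L = 32.252 g
potassium sulfate: 3.76 g/L × 3.72 L = 13.987 g
fructose: 194 mmol/L × 180.2 g/mol × 3.72 L ÷ 1000 = 130.047 g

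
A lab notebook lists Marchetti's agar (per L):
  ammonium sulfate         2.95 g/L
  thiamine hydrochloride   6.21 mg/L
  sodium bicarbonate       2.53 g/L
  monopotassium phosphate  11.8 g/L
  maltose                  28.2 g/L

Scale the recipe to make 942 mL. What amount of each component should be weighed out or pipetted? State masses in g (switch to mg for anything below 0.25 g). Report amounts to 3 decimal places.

ammonium sulfate 2.779 g; thiamine hydrochloride 5.850 mg; sodium bicarbonate 2.383 g; monopotassium phosphate 11.116 g; maltose 26.564 g

Working volume: 942 mL = 0.942 L.
ammonium sulfate: 2.95 g/L × 0.942 L = 2.779 g
thiamine hydrochloride: 6.21 mg/L × 0.942 L = 5.850 mg
sodium bicarbonate: 2.53 g/L × 0.942 L = 2.383 g
monopotassium phosphate: 11.8 g/L × 0.942 L = 11.116 g
maltose: 28.2 g/L × 0.942 L = 26.564 g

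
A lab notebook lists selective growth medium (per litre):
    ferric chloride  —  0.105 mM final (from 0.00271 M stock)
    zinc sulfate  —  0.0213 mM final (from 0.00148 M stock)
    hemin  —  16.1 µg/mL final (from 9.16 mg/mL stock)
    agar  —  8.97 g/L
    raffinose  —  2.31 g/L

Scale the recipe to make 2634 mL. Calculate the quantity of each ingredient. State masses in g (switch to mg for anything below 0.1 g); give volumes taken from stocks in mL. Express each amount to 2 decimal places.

ferric chloride 102.06 mL; zinc sulfate 37.91 mL; hemin 4.63 mL; agar 23.63 g; raffinose 6.08 g

Scale factor relative to 1 L: 2.634.
ferric chloride: dilute stock: 0.105 mM × 2634 mL ÷ 2.71 mM = 102.06 mL
zinc sulfate: dilute stock: 0.0213 mM × 2634 mL ÷ 1.48 mM = 37.91 mL
hemin: dilute stock: 16.1 µg/mL × 2634 mL ÷ 9160 µg/mL = 4.63 mL
agar: 8.97 g/L × 2.634 L = 23.63 g
raffinose: 2.31 g/L × 2.634 L = 6.08 g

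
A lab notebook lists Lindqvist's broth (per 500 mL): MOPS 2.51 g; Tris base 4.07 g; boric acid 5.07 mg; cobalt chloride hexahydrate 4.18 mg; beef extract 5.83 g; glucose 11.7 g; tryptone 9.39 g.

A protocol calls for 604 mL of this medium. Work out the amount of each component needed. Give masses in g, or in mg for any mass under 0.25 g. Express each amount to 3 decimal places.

Ratio of target to recipe volume: 604 / 500 = 1.208.
MOPS: 2.51 g × (604 mL / 500 mL) = 3.032 g
Tris base: 4.07 g × (604 mL / 500 mL) = 4.917 g
boric acid: 5.07 mg × (604 mL / 500 mL) = 6.125 mg
cobalt chloride hexahydrate: 4.18 mg × (604 mL / 500 mL) = 5.049 mg
beef extract: 5.83 g × (604 mL / 500 mL) = 7.043 g
glucose: 11.7 g × (604 mL / 500 mL) = 14.134 g
tryptone: 9.39 g × (604 mL / 500 mL) = 11.343 g

MOPS 3.032 g; Tris base 4.917 g; boric acid 6.125 mg; cobalt chloride hexahydrate 5.049 mg; beef extract 7.043 g; glucose 14.134 g; tryptone 11.343 g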